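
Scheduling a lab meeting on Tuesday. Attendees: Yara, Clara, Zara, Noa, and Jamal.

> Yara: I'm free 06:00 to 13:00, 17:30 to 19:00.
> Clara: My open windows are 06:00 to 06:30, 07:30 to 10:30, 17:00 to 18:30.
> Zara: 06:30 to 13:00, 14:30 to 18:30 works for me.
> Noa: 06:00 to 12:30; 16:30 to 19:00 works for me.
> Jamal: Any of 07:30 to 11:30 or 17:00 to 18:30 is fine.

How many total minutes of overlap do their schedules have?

240

Yara ∩ Clara: 06:00-06:30, 07:30-10:30, 17:30-18:30.
Yara ∩ Clara ∩ Zara: 07:30-10:30, 17:30-18:30.
Yara ∩ Clara ∩ Zara ∩ Noa: 07:30-10:30, 17:30-18:30.
Yara ∩ Clara ∩ Zara ∩ Noa ∩ Jamal: 07:30-10:30, 17:30-18:30.
So the common availability across everyone is 07:30-10:30, 17:30-18:30.
Summing the common windows: 180 + 60 = 240 minutes.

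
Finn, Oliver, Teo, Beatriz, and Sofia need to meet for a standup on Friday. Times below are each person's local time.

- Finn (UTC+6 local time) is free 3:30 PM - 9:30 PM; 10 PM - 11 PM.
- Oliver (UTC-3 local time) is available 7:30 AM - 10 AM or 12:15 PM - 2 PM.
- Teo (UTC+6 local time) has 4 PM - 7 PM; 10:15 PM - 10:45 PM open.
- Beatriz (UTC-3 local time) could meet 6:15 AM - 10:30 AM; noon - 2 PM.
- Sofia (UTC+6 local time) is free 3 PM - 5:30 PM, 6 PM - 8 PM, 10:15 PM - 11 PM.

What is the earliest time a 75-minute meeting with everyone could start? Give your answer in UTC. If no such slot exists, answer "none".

Finn in UTC: 09:30-15:30, 16:00-17:00 (subtract 6h to convert from UTC+6).
Oliver in UTC: 10:30-13:00, 15:15-17:00 (add 3h to convert from UTC-3).
Teo in UTC: 10:00-13:00, 16:15-16:45 (subtract 6h to convert from UTC+6).
Beatriz in UTC: 09:15-13:30, 15:00-17:00 (add 3h to convert from UTC-3).
Sofia in UTC: 09:00-11:30, 12:00-14:00, 16:15-17:00 (subtract 6h to convert from UTC+6).
Finn ∩ Oliver: 10:30-13:00, 15:15-15:30, 16:00-17:00.
Finn ∩ Oliver ∩ Teo: 10:30-13:00, 16:15-16:45.
Finn ∩ Oliver ∩ Teo ∩ Beatriz: 10:30-13:00, 16:15-16:45.
Finn ∩ Oliver ∩ Teo ∩ Beatriz ∩ Sofia: 10:30-11:30, 12:00-13:00, 16:15-16:45.
No common window is at least 75 minutes long.

none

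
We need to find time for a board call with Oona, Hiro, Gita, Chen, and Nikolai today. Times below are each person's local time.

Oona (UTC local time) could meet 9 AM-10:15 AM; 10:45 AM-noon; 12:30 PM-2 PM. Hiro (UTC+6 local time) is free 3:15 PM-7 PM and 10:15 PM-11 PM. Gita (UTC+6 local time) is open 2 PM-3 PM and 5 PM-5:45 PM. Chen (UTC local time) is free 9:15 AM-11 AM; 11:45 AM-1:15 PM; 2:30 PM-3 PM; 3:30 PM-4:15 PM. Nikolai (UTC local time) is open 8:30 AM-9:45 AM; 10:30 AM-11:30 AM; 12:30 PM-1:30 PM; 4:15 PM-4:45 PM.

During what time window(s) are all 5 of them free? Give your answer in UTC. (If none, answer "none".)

none

Oona in UTC: 09:00-10:15, 10:45-12:00, 12:30-14:00.
Hiro in UTC: 09:15-13:00, 16:15-17:00 (subtract 6h to convert from UTC+6).
Gita in UTC: 08:00-09:00, 11:00-11:45 (subtract 6h to convert from UTC+6).
Chen in UTC: 09:15-11:00, 11:45-13:15, 14:30-15:00, 15:30-16:15.
Nikolai in UTC: 08:30-09:45, 10:30-11:30, 12:30-13:30, 16:15-16:45.
Oona ∩ Hiro: 09:15-10:15, 10:45-12:00, 12:30-13:00.
Oona ∩ Hiro ∩ Gita: 11:00-11:45.
Oona ∩ Hiro ∩ Gita ∩ Chen: ∅.
Oona ∩ Hiro ∩ Gita ∩ Chen ∩ Nikolai: ∅.
There is no time when everyone is free.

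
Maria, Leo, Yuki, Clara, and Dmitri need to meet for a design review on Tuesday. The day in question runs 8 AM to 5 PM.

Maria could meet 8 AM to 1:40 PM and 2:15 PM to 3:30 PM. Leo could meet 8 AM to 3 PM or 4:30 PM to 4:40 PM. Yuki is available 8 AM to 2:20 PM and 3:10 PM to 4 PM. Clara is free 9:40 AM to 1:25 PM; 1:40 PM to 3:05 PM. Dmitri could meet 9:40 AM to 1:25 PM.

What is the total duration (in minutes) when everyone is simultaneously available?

Maria ∩ Leo: 08:00-13:40, 14:15-15:00.
Maria ∩ Leo ∩ Yuki: 08:00-13:40, 14:15-14:20.
Maria ∩ Leo ∩ Yuki ∩ Clara: 09:40-13:25, 14:15-14:20.
Maria ∩ Leo ∩ Yuki ∩ Clara ∩ Dmitri: 09:40-13:25.
That's a single block of 225 minutes.

225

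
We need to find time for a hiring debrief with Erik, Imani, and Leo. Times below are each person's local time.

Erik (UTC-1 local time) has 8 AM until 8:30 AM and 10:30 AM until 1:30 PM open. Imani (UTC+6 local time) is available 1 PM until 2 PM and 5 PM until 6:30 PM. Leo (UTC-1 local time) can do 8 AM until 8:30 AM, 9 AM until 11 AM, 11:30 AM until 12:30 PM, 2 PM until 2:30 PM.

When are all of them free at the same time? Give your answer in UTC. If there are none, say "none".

Erik in UTC: 09:00-09:30, 11:30-14:30 (add 1h to convert from UTC-1).
Imani in UTC: 07:00-08:00, 11:00-12:30 (subtract 6h to convert from UTC+6).
Leo in UTC: 09:00-09:30, 10:00-12:00, 12:30-13:30, 15:00-15:30 (add 1h to convert from UTC-1).
Erik ∩ Imani: 11:30-12:30.
Erik ∩ Imani ∩ Leo: 11:30-12:00.
Those are the intersection windows.

11:30-12:00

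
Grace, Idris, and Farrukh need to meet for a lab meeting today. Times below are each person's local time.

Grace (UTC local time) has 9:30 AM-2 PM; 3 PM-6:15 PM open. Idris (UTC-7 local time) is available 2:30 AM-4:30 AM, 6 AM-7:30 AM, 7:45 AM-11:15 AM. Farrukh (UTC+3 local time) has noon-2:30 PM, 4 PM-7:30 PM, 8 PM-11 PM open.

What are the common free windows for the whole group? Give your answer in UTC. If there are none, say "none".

09:30-11:30, 13:00-14:00, 15:00-16:30, 17:00-18:15

Grace in UTC: 09:30-14:00, 15:00-18:15.
Idris in UTC: 09:30-11:30, 13:00-14:30, 14:45-18:15 (add 7h to convert from UTC-7).
Farrukh in UTC: 09:00-11:30, 13:00-16:30, 17:00-20:00 (subtract 3h to convert from UTC+3).
Grace ∩ Idris: 09:30-11:30, 13:00-14:00, 15:00-18:15.
Grace ∩ Idris ∩ Farrukh: 09:30-11:30, 13:00-14:00, 15:00-16:30, 17:00-18:15.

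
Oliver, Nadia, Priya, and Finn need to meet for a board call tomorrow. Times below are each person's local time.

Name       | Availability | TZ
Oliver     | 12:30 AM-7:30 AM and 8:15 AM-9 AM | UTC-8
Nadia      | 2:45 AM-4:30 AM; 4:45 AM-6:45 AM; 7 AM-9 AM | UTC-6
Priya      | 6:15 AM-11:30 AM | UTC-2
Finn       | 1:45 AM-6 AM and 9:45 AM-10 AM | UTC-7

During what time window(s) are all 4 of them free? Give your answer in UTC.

Oliver in UTC: 08:30-15:30, 16:15-17:00 (add 8h to convert from UTC-8).
Nadia in UTC: 08:45-10:30, 10:45-12:45, 13:00-15:00 (add 6h to convert from UTC-6).
Priya in UTC: 08:15-13:30 (add 2h to convert from UTC-2).
Finn in UTC: 08:45-13:00, 16:45-17:00 (add 7h to convert from UTC-7).
Oliver ∩ Nadia: 08:45-10:30, 10:45-12:45, 13:00-15:00.
Oliver ∩ Nadia ∩ Priya: 08:45-10:30, 10:45-12:45, 13:00-13:30.
Oliver ∩ Nadia ∩ Priya ∩ Finn: 08:45-10:30, 10:45-12:45.

08:45-10:30, 10:45-12:45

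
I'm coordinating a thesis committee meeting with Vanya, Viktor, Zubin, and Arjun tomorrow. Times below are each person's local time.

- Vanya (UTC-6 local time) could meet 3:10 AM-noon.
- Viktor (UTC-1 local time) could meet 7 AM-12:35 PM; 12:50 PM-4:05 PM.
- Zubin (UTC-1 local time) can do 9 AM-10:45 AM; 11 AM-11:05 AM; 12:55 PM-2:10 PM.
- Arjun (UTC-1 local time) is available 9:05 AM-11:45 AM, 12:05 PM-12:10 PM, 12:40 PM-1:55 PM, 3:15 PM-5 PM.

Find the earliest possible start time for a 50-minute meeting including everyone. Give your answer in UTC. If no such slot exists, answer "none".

Vanya in UTC: 09:10-18:00 (add 6h to convert from UTC-6).
Viktor in UTC: 08:00-13:35, 13:50-17:05 (add 1h to convert from UTC-1).
Zubin in UTC: 10:00-11:45, 12:00-12:05, 13:55-15:10 (add 1h to convert from UTC-1).
Arjun in UTC: 10:05-12:45, 13:05-13:10, 13:40-14:55, 16:15-18:00 (add 1h to convert from UTC-1).
Vanya ∩ Viktor: 09:10-13:35, 13:50-17:05.
Vanya ∩ Viktor ∩ Zubin: 10:00-11:45, 12:00-12:05, 13:55-15:10.
Vanya ∩ Viktor ∩ Zubin ∩ Arjun: 10:05-11:45, 12:00-12:05, 13:55-14:55.
So the common availability across everyone is 10:05-11:45, 12:00-12:05, 13:55-14:55.
The first common window of at least 50 minutes is 10:05-11:45, so the earliest start is 10:05.

10:05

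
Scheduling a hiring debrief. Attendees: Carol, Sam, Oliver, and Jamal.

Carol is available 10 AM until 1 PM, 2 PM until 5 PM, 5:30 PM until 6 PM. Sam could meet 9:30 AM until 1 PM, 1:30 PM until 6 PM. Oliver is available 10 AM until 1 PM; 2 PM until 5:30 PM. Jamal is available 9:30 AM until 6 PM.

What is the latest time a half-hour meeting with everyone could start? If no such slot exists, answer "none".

Carol ∩ Sam: 10:00-13:00, 14:00-17:00, 17:30-18:00.
Carol ∩ Sam ∩ Oliver: 10:00-13:00, 14:00-17:00.
Carol ∩ Sam ∩ Oliver ∩ Jamal: 10:00-13:00, 14:00-17:00.
The last common window of at least 30 minutes is 14:00-17:00; a 30-minute meeting can start as late as 16:30 and still end by 17:00.

16:30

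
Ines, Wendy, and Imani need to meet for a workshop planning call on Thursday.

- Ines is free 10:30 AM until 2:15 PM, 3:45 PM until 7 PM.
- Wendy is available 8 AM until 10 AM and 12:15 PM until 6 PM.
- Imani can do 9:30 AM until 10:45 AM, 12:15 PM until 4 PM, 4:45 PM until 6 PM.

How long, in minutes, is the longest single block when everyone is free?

120

Ines ∩ Wendy: 12:15-14:15, 15:45-18:00.
Ines ∩ Wendy ∩ Imani: 12:15-14:15, 15:45-16:00, 16:45-18:00.
So the common availability across everyone is 12:15-14:15, 15:45-16:00, 16:45-18:00.
The longest is 12:15-14:15 at 120 minutes.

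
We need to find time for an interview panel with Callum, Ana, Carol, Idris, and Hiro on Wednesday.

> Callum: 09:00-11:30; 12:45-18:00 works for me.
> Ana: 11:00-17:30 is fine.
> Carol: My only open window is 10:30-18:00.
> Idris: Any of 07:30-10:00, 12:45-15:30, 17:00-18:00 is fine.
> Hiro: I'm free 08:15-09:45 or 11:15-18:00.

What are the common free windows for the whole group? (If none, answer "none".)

Callum ∩ Ana: 11:00-11:30, 12:45-17:30.
Callum ∩ Ana ∩ Carol: 11:00-11:30, 12:45-17:30.
Callum ∩ Ana ∩ Carol ∩ Idris: 12:45-15:30, 17:00-17:30.
Callum ∩ Ana ∩ Carol ∩ Idris ∩ Hiro: 12:45-15:30, 17:00-17:30.

12:45-15:30, 17:00-17:30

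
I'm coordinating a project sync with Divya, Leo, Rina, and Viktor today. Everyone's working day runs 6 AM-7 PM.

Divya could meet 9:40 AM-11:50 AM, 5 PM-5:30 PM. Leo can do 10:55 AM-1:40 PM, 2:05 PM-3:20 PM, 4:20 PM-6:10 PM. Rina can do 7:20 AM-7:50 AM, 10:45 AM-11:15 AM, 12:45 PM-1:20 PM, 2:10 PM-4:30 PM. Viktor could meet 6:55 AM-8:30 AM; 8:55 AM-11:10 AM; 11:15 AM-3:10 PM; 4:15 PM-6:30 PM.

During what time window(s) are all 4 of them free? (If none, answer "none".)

Divya ∩ Leo: 10:55-11:50, 17:00-17:30.
Divya ∩ Leo ∩ Rina: 10:55-11:15.
Divya ∩ Leo ∩ Rina ∩ Viktor: 10:55-11:10.
Those are the intersection windows.

10:55-11:10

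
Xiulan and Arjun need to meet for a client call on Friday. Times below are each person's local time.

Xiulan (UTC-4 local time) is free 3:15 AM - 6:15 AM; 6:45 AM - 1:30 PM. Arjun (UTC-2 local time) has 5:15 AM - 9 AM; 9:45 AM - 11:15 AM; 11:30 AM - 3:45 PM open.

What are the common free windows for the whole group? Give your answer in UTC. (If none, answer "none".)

Xiulan in UTC: 07:15-10:15, 10:45-17:30 (add 4h to convert from UTC-4).
Arjun in UTC: 07:15-11:00, 11:45-13:15, 13:30-17:45 (add 2h to convert from UTC-2).
Xiulan ∩ Arjun: 07:15-10:15, 10:45-11:00, 11:45-13:15, 13:30-17:30.

07:15-10:15, 10:45-11:00, 11:45-13:15, 13:30-17:30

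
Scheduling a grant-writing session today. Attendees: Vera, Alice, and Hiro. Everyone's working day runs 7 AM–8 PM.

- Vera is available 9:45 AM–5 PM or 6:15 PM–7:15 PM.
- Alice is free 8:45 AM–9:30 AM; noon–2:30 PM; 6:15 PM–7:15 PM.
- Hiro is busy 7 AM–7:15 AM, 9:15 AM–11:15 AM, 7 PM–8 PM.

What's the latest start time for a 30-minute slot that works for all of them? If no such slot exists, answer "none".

Vera free: 09:45-17:00, 18:15-19:15.
Alice free: 08:45-09:30, 12:00-14:30, 18:15-19:15.
Hiro free: 07:15-09:15, 11:15-19:00 (invert busy blocks within the working day).
Vera ∩ Alice: 12:00-14:30, 18:15-19:15.
Vera ∩ Alice ∩ Hiro: 12:00-14:30, 18:15-19:00.
So the common availability across everyone is 12:00-14:30, 18:15-19:00.
The last common window of at least 30 minutes is 18:15-19:00; a 30-minute meeting can start as late as 18:30 and still end by 19:00.

18:30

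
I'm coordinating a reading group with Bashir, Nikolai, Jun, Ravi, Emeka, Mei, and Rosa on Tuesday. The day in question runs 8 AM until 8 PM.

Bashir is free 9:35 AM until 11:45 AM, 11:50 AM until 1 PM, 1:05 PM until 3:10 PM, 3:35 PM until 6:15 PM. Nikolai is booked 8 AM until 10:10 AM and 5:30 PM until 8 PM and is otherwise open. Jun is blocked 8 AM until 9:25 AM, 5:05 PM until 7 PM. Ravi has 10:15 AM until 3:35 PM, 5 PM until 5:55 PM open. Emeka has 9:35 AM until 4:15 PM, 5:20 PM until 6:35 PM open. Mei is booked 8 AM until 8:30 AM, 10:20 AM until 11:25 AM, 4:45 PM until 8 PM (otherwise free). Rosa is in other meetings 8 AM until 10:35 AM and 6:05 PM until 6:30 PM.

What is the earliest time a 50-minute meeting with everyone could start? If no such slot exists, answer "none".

11:50

Bashir free: 09:35-11:45, 11:50-13:00, 13:05-15:10, 15:35-18:15.
Nikolai free: 10:10-17:30 (invert busy blocks within the working day).
Jun free: 09:25-17:05, 19:00-20:00 (invert busy blocks within the working day).
Ravi free: 10:15-15:35, 17:00-17:55.
Emeka free: 09:35-16:15, 17:20-18:35.
Mei free: 08:30-10:20, 11:25-16:45 (invert busy blocks within the working day).
Rosa free: 10:35-18:05, 18:30-20:00 (invert busy blocks within the working day).
Bashir ∩ Nikolai: 10:10-11:45, 11:50-13:00, 13:05-15:10, 15:35-17:30.
Bashir ∩ Nikolai ∩ Jun: 10:10-11:45, 11:50-13:00, 13:05-15:10, 15:35-17:05.
Bashir ∩ Nikolai ∩ Jun ∩ Ravi: 10:15-11:45, 11:50-13:00, 13:05-15:10, 17:00-17:05.
Bashir ∩ Nikolai ∩ Jun ∩ Ravi ∩ Emeka: 10:15-11:45, 11:50-13:00, 13:05-15:10.
Bashir ∩ Nikolai ∩ Jun ∩ Ravi ∩ Emeka ∩ Mei: 10:15-10:20, 11:25-11:45, 11:50-13:00, 13:05-15:10.
Bashir ∩ Nikolai ∩ Jun ∩ Ravi ∩ Emeka ∩ Mei ∩ Rosa: 11:25-11:45, 11:50-13:00, 13:05-15:10.
The first common window of at least 50 minutes is 11:50-13:00, so the earliest start is 11:50.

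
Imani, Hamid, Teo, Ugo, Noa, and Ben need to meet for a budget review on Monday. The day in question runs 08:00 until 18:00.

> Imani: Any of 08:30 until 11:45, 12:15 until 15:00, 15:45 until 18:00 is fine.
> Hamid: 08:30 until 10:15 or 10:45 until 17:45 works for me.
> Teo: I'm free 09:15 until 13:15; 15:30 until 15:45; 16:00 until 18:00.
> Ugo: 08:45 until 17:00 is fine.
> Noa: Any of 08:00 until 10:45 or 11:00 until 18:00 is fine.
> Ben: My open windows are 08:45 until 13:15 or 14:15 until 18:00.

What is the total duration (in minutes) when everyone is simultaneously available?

Imani ∩ Hamid: 08:30-10:15, 10:45-11:45, 12:15-15:00, 15:45-17:45.
Imani ∩ Hamid ∩ Teo: 09:15-10:15, 10:45-11:45, 12:15-13:15, 16:00-17:45.
Imani ∩ Hamid ∩ Teo ∩ Ugo: 09:15-10:15, 10:45-11:45, 12:15-13:15, 16:00-17:00.
Imani ∩ Hamid ∩ Teo ∩ Ugo ∩ Noa: 09:15-10:15, 11:00-11:45, 12:15-13:15, 16:00-17:00.
Imani ∩ Hamid ∩ Teo ∩ Ugo ∩ Noa ∩ Ben: 09:15-10:15, 11:00-11:45, 12:15-13:15, 16:00-17:00.
Summing the common windows: 60 + 45 + 60 + 60 = 225 minutes.

225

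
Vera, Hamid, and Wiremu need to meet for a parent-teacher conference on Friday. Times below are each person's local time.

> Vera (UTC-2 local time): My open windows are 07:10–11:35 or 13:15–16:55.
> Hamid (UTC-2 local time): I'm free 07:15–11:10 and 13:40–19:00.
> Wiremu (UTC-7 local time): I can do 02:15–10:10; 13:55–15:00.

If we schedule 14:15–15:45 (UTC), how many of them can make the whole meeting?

Vera in UTC: 09:10-13:35, 15:15-18:55 (add 2h to convert from UTC-2).
Hamid in UTC: 09:15-13:10, 15:40-21:00 (add 2h to convert from UTC-2).
Wiremu in UTC: 09:15-17:10, 20:55-22:00 (add 7h to convert from UTC-7).
Wiremu can make the full 14:15-15:45 slot — that's 1.

1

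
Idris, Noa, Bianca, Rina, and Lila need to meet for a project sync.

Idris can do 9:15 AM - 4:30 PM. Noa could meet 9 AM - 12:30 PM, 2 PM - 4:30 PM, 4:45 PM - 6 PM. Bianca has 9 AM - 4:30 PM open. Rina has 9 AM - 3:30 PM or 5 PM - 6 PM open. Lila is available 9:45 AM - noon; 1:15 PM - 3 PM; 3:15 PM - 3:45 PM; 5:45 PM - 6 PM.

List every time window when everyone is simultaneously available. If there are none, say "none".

09:45-12:00, 14:00-15:00, 15:15-15:30

Idris ∩ Noa: 09:15-12:30, 14:00-16:30.
Idris ∩ Noa ∩ Bianca: 09:15-12:30, 14:00-16:30.
Idris ∩ Noa ∩ Bianca ∩ Rina: 09:15-12:30, 14:00-15:30.
Idris ∩ Noa ∩ Bianca ∩ Rina ∩ Lila: 09:45-12:00, 14:00-15:00, 15:15-15:30.
So the common availability across everyone is 09:45-12:00, 14:00-15:00, 15:15-15:30.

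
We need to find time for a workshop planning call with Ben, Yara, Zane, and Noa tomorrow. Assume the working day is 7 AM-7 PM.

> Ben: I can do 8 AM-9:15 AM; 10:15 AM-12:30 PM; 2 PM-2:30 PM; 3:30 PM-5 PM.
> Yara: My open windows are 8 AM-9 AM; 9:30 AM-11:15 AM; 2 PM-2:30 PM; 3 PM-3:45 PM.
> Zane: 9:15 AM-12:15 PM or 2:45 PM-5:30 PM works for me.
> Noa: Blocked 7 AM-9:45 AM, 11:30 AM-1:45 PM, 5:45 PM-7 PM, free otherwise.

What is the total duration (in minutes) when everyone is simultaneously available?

75

Ben free: 08:00-09:15, 10:15-12:30, 14:00-14:30, 15:30-17:00.
Yara free: 08:00-09:00, 09:30-11:15, 14:00-14:30, 15:00-15:45.
Zane free: 09:15-12:15, 14:45-17:30.
Noa free: 09:45-11:30, 13:45-17:45 (invert busy blocks within the working day).
Ben ∩ Yara: 08:00-09:00, 10:15-11:15, 14:00-14:30, 15:30-15:45.
Ben ∩ Yara ∩ Zane: 10:15-11:15, 15:30-15:45.
Ben ∩ Yara ∩ Zane ∩ Noa: 10:15-11:15, 15:30-15:45.
Summing the common windows: 60 + 15 = 75 minutes.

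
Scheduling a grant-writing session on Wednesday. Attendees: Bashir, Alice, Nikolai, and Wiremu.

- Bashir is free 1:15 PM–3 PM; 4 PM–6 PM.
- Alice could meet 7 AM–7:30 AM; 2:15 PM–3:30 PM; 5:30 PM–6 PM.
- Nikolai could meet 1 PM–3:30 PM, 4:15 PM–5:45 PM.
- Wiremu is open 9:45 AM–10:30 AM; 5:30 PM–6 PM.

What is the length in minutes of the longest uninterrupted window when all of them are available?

15

Bashir ∩ Alice: 14:15-15:00, 17:30-18:00.
Bashir ∩ Alice ∩ Nikolai: 14:15-15:00, 17:30-17:45.
Bashir ∩ Alice ∩ Nikolai ∩ Wiremu: 17:30-17:45.
The longest is 17:30-17:45 at 15 minutes.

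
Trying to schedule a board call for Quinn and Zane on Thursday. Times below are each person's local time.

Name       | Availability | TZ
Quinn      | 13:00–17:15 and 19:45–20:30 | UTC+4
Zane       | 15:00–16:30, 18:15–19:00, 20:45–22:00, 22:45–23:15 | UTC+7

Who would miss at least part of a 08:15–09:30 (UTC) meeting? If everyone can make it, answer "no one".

Quinn

Quinn in UTC: 09:00-13:15, 15:45-16:30 (subtract 4h to convert from UTC+4).
Zane in UTC: 08:00-09:30, 11:15-12:00, 13:45-15:00, 15:45-16:15 (subtract 7h to convert from UTC+7).
Quinn: not fully free for 08:15-09:30. Zane: free for 08:15-09:30.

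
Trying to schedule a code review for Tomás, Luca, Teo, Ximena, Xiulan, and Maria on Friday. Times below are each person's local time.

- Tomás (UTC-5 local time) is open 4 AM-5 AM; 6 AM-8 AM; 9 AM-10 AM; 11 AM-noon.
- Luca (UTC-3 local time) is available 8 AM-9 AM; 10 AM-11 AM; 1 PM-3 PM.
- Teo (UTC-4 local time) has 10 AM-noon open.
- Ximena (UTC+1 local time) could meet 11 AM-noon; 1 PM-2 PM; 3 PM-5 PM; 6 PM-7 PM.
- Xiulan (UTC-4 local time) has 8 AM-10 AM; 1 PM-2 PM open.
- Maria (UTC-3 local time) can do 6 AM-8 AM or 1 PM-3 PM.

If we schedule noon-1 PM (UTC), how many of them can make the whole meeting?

3

Tomás in UTC: 09:00-10:00, 11:00-13:00, 14:00-15:00, 16:00-17:00 (add 5h to convert from UTC-5).
Luca in UTC: 11:00-12:00, 13:00-14:00, 16:00-18:00 (add 3h to convert from UTC-3).
Teo in UTC: 14:00-16:00 (add 4h to convert from UTC-4).
Ximena in UTC: 10:00-11:00, 12:00-13:00, 14:00-16:00, 17:00-18:00 (subtract 1h to convert from UTC+1).
Xiulan in UTC: 12:00-14:00, 17:00-18:00 (add 4h to convert from UTC-4).
Maria in UTC: 09:00-11:00, 16:00-18:00 (add 3h to convert from UTC-3).
Tomás, Ximena, and Xiulan can make the full 12:00-13:00 slot — that's 3.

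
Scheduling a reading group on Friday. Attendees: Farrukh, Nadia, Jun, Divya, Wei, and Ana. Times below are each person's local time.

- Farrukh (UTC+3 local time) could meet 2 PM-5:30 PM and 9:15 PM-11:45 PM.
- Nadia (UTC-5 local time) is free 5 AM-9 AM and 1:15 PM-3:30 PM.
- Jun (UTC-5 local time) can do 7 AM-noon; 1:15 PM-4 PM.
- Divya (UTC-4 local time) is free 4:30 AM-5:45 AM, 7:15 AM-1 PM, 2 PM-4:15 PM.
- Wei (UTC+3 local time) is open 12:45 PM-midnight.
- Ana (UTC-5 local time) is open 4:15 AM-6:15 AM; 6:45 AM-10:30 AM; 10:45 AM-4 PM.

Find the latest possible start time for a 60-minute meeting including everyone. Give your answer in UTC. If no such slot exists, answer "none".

19:15

Farrukh in UTC: 11:00-14:30, 18:15-20:45 (subtract 3h to convert from UTC+3).
Nadia in UTC: 10:00-14:00, 18:15-20:30 (add 5h to convert from UTC-5).
Jun in UTC: 12:00-17:00, 18:15-21:00 (add 5h to convert from UTC-5).
Divya in UTC: 08:30-09:45, 11:15-17:00, 18:00-20:15 (add 4h to convert from UTC-4).
Wei in UTC: 09:45-21:00 (subtract 3h to convert from UTC+3).
Ana in UTC: 09:15-11:15, 11:45-15:30, 15:45-21:00 (add 5h to convert from UTC-5).
Farrukh ∩ Nadia: 11:00-14:00, 18:15-20:30.
Farrukh ∩ Nadia ∩ Jun: 12:00-14:00, 18:15-20:30.
Farrukh ∩ Nadia ∩ Jun ∩ Divya: 12:00-14:00, 18:15-20:15.
Farrukh ∩ Nadia ∩ Jun ∩ Divya ∩ Wei: 12:00-14:00, 18:15-20:15.
Farrukh ∩ Nadia ∩ Jun ∩ Divya ∩ Wei ∩ Ana: 12:00-14:00, 18:15-20:15.
So the common availability across everyone is 12:00-14:00, 18:15-20:15.
The last common window of at least 60 minutes is 18:15-20:15; a 60-minute meeting can start as late as 19:15 and still end by 20:15.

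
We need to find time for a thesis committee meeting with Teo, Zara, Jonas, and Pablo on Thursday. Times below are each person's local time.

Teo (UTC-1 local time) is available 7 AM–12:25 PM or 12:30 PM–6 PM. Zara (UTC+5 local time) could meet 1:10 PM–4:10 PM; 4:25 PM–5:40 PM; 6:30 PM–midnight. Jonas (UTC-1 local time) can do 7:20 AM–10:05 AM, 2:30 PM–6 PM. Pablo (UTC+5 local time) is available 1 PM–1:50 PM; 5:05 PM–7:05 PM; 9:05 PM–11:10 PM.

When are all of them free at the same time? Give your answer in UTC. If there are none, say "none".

08:20-08:50, 16:05-18:10

Teo in UTC: 08:00-13:25, 13:30-19:00 (add 1h to convert from UTC-1).
Zara in UTC: 08:10-11:10, 11:25-12:40, 13:30-19:00 (subtract 5h to convert from UTC+5).
Jonas in UTC: 08:20-11:05, 15:30-19:00 (add 1h to convert from UTC-1).
Pablo in UTC: 08:00-08:50, 12:05-14:05, 16:05-18:10 (subtract 5h to convert from UTC+5).
Teo ∩ Zara: 08:10-11:10, 11:25-12:40, 13:30-19:00.
Teo ∩ Zara ∩ Jonas: 08:20-11:05, 15:30-19:00.
Teo ∩ Zara ∩ Jonas ∩ Pablo: 08:20-08:50, 16:05-18:10.
Those are the intersection windows.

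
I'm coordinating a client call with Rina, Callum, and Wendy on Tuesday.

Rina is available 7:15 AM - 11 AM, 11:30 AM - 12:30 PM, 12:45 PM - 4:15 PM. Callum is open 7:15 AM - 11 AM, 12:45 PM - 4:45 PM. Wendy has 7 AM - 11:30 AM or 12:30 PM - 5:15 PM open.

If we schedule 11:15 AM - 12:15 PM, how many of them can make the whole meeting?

nobody can make the full 11:15-12:15 slot — that's 0.

0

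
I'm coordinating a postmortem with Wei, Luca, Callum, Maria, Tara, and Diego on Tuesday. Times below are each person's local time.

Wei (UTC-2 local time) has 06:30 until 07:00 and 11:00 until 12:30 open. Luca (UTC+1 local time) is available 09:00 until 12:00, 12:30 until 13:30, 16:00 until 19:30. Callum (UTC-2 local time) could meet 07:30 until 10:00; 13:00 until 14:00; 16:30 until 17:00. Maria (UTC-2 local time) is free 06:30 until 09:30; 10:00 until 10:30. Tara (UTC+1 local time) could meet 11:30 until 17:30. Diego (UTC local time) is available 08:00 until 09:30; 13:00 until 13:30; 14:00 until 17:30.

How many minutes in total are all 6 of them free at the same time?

0

Wei in UTC: 08:30-09:00, 13:00-14:30 (add 2h to convert from UTC-2).
Luca in UTC: 08:00-11:00, 11:30-12:30, 15:00-18:30 (subtract 1h to convert from UTC+1).
Callum in UTC: 09:30-12:00, 15:00-16:00, 18:30-19:00 (add 2h to convert from UTC-2).
Maria in UTC: 08:30-11:30, 12:00-12:30 (add 2h to convert from UTC-2).
Tara in UTC: 10:30-16:30 (subtract 1h to convert from UTC+1).
Diego in UTC: 08:00-09:30, 13:00-13:30, 14:00-17:30.
Wei ∩ Luca: 08:30-09:00.
Wei ∩ Luca ∩ Callum: ∅.
Wei ∩ Luca ∩ Callum ∩ Maria: ∅.
Wei ∩ Luca ∩ Callum ∩ Maria ∩ Tara: ∅.
Wei ∩ Luca ∩ Callum ∩ Maria ∩ Tara ∩ Diego: ∅.
There is no time when everyone is free.
There is no common window, so the total is 0 minutes.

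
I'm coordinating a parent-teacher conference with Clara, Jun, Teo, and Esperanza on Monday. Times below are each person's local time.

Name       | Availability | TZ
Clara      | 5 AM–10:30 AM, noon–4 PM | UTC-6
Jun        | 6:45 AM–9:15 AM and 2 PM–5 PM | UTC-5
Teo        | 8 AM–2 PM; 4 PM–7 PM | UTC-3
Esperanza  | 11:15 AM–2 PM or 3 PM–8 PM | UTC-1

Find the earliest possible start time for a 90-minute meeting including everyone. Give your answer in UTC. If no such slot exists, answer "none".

Clara in UTC: 11:00-16:30, 18:00-22:00 (add 6h to convert from UTC-6).
Jun in UTC: 11:45-14:15, 19:00-22:00 (add 5h to convert from UTC-5).
Teo in UTC: 11:00-17:00, 19:00-22:00 (add 3h to convert from UTC-3).
Esperanza in UTC: 12:15-15:00, 16:00-21:00 (add 1h to convert from UTC-1).
Clara ∩ Jun: 11:45-14:15, 19:00-22:00.
Clara ∩ Jun ∩ Teo: 11:45-14:15, 19:00-22:00.
Clara ∩ Jun ∩ Teo ∩ Esperanza: 12:15-14:15, 19:00-21:00.
So the common availability across everyone is 12:15-14:15, 19:00-21:00.
The first common window of at least 90 minutes is 12:15-14:15, so the earliest start is 12:15.

12:15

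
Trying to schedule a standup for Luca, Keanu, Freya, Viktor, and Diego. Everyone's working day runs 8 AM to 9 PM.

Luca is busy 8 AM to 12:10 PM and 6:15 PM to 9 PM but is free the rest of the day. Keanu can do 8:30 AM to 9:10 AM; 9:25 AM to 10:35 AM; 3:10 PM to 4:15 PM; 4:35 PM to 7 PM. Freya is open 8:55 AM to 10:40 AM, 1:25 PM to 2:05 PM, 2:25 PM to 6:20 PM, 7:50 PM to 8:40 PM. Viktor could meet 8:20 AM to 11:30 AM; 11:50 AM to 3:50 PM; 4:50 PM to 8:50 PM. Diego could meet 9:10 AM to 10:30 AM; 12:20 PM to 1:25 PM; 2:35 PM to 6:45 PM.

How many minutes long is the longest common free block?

Luca free: 12:10-18:15 (invert busy blocks within the working day).
Keanu free: 08:30-09:10, 09:25-10:35, 15:10-16:15, 16:35-19:00.
Freya free: 08:55-10:40, 13:25-14:05, 14:25-18:20, 19:50-20:40.
Viktor free: 08:20-11:30, 11:50-15:50, 16:50-20:50.
Diego free: 09:10-10:30, 12:20-13:25, 14:35-18:45.
Luca ∩ Keanu: 15:10-16:15, 16:35-18:15.
Luca ∩ Keanu ∩ Freya: 15:10-16:15, 16:35-18:15.
Luca ∩ Keanu ∩ Freya ∩ Viktor: 15:10-15:50, 16:50-18:15.
Luca ∩ Keanu ∩ Freya ∩ Viktor ∩ Diego: 15:10-15:50, 16:50-18:15.
Those are the intersection windows.
The longest is 16:50-18:15 at 85 minutes.

85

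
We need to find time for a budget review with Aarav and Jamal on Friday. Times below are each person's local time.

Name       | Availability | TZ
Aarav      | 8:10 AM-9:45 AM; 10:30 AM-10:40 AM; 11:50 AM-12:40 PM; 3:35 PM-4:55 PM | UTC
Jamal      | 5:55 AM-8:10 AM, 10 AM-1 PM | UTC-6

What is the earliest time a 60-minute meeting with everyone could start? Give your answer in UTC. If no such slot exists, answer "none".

none

Aarav in UTC: 08:10-09:45, 10:30-10:40, 11:50-12:40, 15:35-16:55.
Jamal in UTC: 11:55-14:10, 16:00-19:00 (add 6h to convert from UTC-6).
Aarav ∩ Jamal: 11:55-12:40, 16:00-16:55.
No common window is at least 60 minutes long.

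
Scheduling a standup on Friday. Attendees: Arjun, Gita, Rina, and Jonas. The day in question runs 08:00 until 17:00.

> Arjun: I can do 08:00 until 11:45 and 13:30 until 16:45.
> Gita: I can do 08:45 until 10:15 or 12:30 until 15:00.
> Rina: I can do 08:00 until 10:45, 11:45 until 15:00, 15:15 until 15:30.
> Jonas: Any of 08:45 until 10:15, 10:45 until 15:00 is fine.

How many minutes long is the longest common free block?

Arjun ∩ Gita: 08:45-10:15, 13:30-15:00.
Arjun ∩ Gita ∩ Rina: 08:45-10:15, 13:30-15:00.
Arjun ∩ Gita ∩ Rina ∩ Jonas: 08:45-10:15, 13:30-15:00.
The longest is 08:45-10:15 at 90 minutes.

90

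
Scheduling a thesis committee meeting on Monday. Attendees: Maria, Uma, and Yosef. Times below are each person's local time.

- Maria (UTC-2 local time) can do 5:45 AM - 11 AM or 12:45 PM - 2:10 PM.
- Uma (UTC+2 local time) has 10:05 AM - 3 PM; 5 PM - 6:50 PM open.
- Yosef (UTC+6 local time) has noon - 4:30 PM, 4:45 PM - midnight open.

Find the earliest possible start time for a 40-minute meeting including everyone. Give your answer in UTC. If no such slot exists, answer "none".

Maria in UTC: 07:45-13:00, 14:45-16:10 (add 2h to convert from UTC-2).
Uma in UTC: 08:05-13:00, 15:00-16:50 (subtract 2h to convert from UTC+2).
Yosef in UTC: 06:00-10:30, 10:45-18:00 (subtract 6h to convert from UTC+6).
Maria ∩ Uma: 08:05-13:00, 15:00-16:10.
Maria ∩ Uma ∩ Yosef: 08:05-10:30, 10:45-13:00, 15:00-16:10.
The first common window of at least 40 minutes is 08:05-10:30, so the earliest start is 08:05.

08:05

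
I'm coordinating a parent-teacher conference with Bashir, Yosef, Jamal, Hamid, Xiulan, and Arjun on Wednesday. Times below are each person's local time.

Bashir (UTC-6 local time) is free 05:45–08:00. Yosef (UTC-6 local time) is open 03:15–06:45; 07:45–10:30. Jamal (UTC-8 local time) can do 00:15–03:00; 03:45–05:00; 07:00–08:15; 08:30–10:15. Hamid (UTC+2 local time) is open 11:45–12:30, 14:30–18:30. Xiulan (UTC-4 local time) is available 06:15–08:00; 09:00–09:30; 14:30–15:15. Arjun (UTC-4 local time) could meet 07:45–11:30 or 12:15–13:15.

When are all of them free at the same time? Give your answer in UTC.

Bashir in UTC: 11:45-14:00 (add 6h to convert from UTC-6).
Yosef in UTC: 09:15-12:45, 13:45-16:30 (add 6h to convert from UTC-6).
Jamal in UTC: 08:15-11:00, 11:45-13:00, 15:00-16:15, 16:30-18:15 (add 8h to convert from UTC-8).
Hamid in UTC: 09:45-10:30, 12:30-16:30 (subtract 2h to convert from UTC+2).
Xiulan in UTC: 10:15-12:00, 13:00-13:30, 18:30-19:15 (add 4h to convert from UTC-4).
Arjun in UTC: 11:45-15:30, 16:15-17:15 (add 4h to convert from UTC-4).
Bashir ∩ Yosef: 11:45-12:45, 13:45-14:00.
Bashir ∩ Yosef ∩ Jamal: 11:45-12:45.
Bashir ∩ Yosef ∩ Jamal ∩ Hamid: 12:30-12:45.
Bashir ∩ Yosef ∩ Jamal ∩ Hamid ∩ Xiulan: ∅.
Bashir ∩ Yosef ∩ Jamal ∩ Hamid ∩ Xiulan ∩ Arjun: ∅.
There is no time when everyone is free.

none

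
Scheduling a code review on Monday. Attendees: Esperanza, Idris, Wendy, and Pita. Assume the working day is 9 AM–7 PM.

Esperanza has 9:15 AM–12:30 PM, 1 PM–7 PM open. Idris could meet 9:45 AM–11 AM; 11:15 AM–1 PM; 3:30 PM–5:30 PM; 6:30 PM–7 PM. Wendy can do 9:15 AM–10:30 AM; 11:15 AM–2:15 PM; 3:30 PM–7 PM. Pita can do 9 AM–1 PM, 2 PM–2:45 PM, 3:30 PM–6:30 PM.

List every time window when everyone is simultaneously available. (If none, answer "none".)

Esperanza ∩ Idris: 09:45-11:00, 11:15-12:30, 15:30-17:30, 18:30-19:00.
Esperanza ∩ Idris ∩ Wendy: 09:45-10:30, 11:15-12:30, 15:30-17:30, 18:30-19:00.
Esperanza ∩ Idris ∩ Wendy ∩ Pita: 09:45-10:30, 11:15-12:30, 15:30-17:30.

09:45-10:30, 11:15-12:30, 15:30-17:30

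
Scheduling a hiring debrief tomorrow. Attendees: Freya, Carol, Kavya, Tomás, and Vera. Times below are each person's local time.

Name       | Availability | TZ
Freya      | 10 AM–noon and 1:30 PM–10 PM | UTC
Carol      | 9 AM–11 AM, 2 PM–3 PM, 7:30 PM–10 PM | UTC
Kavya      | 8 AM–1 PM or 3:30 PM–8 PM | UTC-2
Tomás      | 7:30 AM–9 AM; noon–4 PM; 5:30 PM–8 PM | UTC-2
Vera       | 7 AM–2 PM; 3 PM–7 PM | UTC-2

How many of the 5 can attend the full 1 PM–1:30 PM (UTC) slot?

Freya in UTC: 10:00-12:00, 13:30-22:00.
Carol in UTC: 09:00-11:00, 14:00-15:00, 19:30-22:00.
Kavya in UTC: 10:00-15:00, 17:30-22:00 (add 2h to convert from UTC-2).
Tomás in UTC: 09:30-11:00, 14:00-18:00, 19:30-22:00 (add 2h to convert from UTC-2).
Vera in UTC: 09:00-16:00, 17:00-21:00 (add 2h to convert from UTC-2).
Kavya and Vera can make the full 13:00-13:30 slot — that's 2.

2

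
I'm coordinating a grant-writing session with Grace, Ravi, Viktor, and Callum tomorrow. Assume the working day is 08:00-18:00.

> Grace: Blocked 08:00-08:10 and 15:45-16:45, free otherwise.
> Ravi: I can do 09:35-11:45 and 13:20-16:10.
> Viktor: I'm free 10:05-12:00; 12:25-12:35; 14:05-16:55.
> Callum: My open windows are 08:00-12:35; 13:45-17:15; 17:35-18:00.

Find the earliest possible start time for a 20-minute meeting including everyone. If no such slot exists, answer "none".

Grace free: 08:10-15:45, 16:45-18:00 (invert busy blocks within the working day).
Ravi free: 09:35-11:45, 13:20-16:10.
Viktor free: 10:05-12:00, 12:25-12:35, 14:05-16:55.
Callum free: 08:00-12:35, 13:45-17:15, 17:35-18:00.
Grace ∩ Ravi: 09:35-11:45, 13:20-15:45.
Grace ∩ Ravi ∩ Viktor: 10:05-11:45, 14:05-15:45.
Grace ∩ Ravi ∩ Viktor ∩ Callum: 10:05-11:45, 14:05-15:45.
The first common window of at least 20 minutes is 10:05-11:45, so the earliest start is 10:05.

10:05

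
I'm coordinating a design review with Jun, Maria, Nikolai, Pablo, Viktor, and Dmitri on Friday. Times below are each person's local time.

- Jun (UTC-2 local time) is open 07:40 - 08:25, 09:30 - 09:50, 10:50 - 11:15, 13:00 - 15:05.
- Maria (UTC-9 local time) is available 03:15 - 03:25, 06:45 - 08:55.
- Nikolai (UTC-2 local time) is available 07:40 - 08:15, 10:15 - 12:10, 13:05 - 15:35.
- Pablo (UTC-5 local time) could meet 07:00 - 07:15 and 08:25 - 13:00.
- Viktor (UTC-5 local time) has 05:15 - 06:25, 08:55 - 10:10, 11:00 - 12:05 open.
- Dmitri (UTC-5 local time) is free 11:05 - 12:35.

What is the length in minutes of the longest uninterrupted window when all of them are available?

60

Jun in UTC: 09:40-10:25, 11:30-11:50, 12:50-13:15, 15:00-17:05 (add 2h to convert from UTC-2).
Maria in UTC: 12:15-12:25, 15:45-17:55 (add 9h to convert from UTC-9).
Nikolai in UTC: 09:40-10:15, 12:15-14:10, 15:05-17:35 (add 2h to convert from UTC-2).
Pablo in UTC: 12:00-12:15, 13:25-18:00 (add 5h to convert from UTC-5).
Viktor in UTC: 10:15-11:25, 13:55-15:10, 16:00-17:05 (add 5h to convert from UTC-5).
Dmitri in UTC: 16:05-17:35 (add 5h to convert from UTC-5).
Jun ∩ Maria: 15:45-17:05.
Jun ∩ Maria ∩ Nikolai: 15:45-17:05.
Jun ∩ Maria ∩ Nikolai ∩ Pablo: 15:45-17:05.
Jun ∩ Maria ∩ Nikolai ∩ Pablo ∩ Viktor: 16:00-17:05.
Jun ∩ Maria ∩ Nikolai ∩ Pablo ∩ Viktor ∩ Dmitri: 16:05-17:05.
So the common availability across everyone is 16:05-17:05.
The longest is 16:05-17:05 at 60 minutes.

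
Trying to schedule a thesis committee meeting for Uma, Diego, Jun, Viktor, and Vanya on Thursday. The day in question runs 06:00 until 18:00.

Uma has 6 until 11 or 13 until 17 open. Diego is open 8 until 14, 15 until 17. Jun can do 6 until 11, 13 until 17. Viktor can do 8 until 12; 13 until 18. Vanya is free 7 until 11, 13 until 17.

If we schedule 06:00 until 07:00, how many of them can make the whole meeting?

2

Uma and Jun can make the full 06:00-07:00 slot — that's 2.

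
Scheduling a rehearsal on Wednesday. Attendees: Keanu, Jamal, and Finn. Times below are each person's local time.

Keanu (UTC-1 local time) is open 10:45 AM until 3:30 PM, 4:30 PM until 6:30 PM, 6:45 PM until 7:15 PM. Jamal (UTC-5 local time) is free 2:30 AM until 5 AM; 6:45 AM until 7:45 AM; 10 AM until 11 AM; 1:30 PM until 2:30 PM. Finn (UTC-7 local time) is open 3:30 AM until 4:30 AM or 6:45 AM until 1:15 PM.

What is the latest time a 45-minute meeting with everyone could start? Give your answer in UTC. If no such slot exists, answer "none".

18:45

Keanu in UTC: 11:45-16:30, 17:30-19:30, 19:45-20:15 (add 1h to convert from UTC-1).
Jamal in UTC: 07:30-10:00, 11:45-12:45, 15:00-16:00, 18:30-19:30 (add 5h to convert from UTC-5).
Finn in UTC: 10:30-11:30, 13:45-20:15 (add 7h to convert from UTC-7).
Keanu ∩ Jamal: 11:45-12:45, 15:00-16:00, 18:30-19:30.
Keanu ∩ Jamal ∩ Finn: 15:00-16:00, 18:30-19:30.
Those are the intersection windows.
The last common window of at least 45 minutes is 18:30-19:30; a 45-minute meeting can start as late as 18:45 and still end by 19:30.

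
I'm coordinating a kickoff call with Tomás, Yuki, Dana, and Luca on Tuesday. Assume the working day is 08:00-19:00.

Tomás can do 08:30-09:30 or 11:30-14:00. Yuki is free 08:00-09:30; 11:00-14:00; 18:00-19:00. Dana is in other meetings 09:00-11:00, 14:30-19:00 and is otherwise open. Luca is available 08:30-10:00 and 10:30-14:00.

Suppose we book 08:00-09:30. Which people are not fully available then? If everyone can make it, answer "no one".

Dana, Luca, Tomás

Tomás free: 08:30-09:30, 11:30-14:00.
Yuki free: 08:00-09:30, 11:00-14:00, 18:00-19:00.
Dana free: 08:00-09:00, 11:00-14:30 (invert busy blocks within the working day).
Luca free: 08:30-10:00, 10:30-14:00.
Tomás: not fully free for 08:00-09:30. Yuki: free for 08:00-09:30. Dana: not fully free for 08:00-09:30. Luca: not fully free for 08:00-09:30.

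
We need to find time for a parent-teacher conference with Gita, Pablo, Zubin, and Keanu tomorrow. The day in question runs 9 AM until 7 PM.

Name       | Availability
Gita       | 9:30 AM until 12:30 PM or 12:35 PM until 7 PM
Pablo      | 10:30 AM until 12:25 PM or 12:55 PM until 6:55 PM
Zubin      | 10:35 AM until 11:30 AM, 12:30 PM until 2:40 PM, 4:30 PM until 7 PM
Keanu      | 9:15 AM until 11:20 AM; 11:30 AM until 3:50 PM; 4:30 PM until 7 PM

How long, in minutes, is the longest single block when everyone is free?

145

Gita ∩ Pablo: 10:30-12:25, 12:55-18:55.
Gita ∩ Pablo ∩ Zubin: 10:35-11:30, 12:55-14:40, 16:30-18:55.
Gita ∩ Pablo ∩ Zubin ∩ Keanu: 10:35-11:20, 12:55-14:40, 16:30-18:55.
So the common availability across everyone is 10:35-11:20, 12:55-14:40, 16:30-18:55.
The longest is 16:30-18:55 at 145 minutes.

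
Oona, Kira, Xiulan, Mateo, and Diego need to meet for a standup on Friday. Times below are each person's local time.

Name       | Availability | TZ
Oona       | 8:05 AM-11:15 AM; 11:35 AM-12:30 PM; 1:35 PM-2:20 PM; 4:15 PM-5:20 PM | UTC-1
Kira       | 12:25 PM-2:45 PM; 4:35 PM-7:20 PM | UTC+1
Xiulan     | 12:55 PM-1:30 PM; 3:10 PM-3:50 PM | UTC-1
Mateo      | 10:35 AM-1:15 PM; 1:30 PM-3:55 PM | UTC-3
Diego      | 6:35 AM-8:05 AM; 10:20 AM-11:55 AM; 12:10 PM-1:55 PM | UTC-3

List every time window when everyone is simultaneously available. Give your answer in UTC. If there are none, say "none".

none

Oona in UTC: 09:05-12:15, 12:35-13:30, 14:35-15:20, 17:15-18:20 (add 1h to convert from UTC-1).
Kira in UTC: 11:25-13:45, 15:35-18:20 (subtract 1h to convert from UTC+1).
Xiulan in UTC: 13:55-14:30, 16:10-16:50 (add 1h to convert from UTC-1).
Mateo in UTC: 13:35-16:15, 16:30-18:55 (add 3h to convert from UTC-3).
Diego in UTC: 09:35-11:05, 13:20-14:55, 15:10-16:55 (add 3h to convert from UTC-3).
Oona ∩ Kira: 11:25-12:15, 12:35-13:30, 17:15-18:20.
Oona ∩ Kira ∩ Xiulan: ∅.
Oona ∩ Kira ∩ Xiulan ∩ Mateo: ∅.
Oona ∩ Kira ∩ Xiulan ∩ Mateo ∩ Diego: ∅.
There is no time when everyone is free.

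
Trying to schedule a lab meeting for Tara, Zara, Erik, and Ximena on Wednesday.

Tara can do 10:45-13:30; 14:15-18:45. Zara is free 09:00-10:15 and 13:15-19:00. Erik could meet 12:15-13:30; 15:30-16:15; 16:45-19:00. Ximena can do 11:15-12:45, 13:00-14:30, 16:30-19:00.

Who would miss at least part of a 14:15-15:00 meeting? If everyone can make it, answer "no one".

Erik, Ximena

Tara: free for 14:15-15:00. Zara: free for 14:15-15:00. Erik: not fully free for 14:15-15:00. Ximena: not fully free for 14:15-15:00.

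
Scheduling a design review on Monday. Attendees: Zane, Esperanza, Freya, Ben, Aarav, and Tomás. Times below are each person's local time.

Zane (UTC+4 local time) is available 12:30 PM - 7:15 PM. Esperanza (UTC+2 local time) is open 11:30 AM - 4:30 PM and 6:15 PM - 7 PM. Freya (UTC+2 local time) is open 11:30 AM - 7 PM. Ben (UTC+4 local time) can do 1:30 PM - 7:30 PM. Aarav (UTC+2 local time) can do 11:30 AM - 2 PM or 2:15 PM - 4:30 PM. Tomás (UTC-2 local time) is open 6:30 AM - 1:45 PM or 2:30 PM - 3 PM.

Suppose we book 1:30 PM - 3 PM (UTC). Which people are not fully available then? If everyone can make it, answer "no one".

Zane in UTC: 08:30-15:15 (subtract 4h to convert from UTC+4).
Esperanza in UTC: 09:30-14:30, 16:15-17:00 (subtract 2h to convert from UTC+2).
Freya in UTC: 09:30-17:00 (subtract 2h to convert from UTC+2).
Ben in UTC: 09:30-15:30 (subtract 4h to convert from UTC+4).
Aarav in UTC: 09:30-12:00, 12:15-14:30 (subtract 2h to convert from UTC+2).
Tomás in UTC: 08:30-15:45, 16:30-17:00 (add 2h to convert from UTC-2).
Zane: free for 13:30-15:00. Esperanza: not fully free for 13:30-15:00. Freya: free for 13:30-15:00. Ben: free for 13:30-15:00. Aarav: not fully free for 13:30-15:00. Tomás: free for 13:30-15:00.

Aarav, Esperanza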